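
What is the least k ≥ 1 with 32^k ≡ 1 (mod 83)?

ord(32) | φ(83) = 83 − 1 = 82 = 2 · 41.
Divisors of 82: 1, 2, 41, 82.
Evaluate successive powers at the divisors of 82:
32^1 ≡ 32 (mod 83)
32^2 ≡ 28 (mod 83)
32^41 ≡ 82 (mod 83)
32^82 ≡ 1 (mod 83) ✓
Hence ord(32) = 82.

82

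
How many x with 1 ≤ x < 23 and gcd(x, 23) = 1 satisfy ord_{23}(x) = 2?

1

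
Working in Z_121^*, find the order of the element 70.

55

The order of 70 must divide φ(121) = φ(11^2) = 11·(11−1) = 110 = 2 · 5 · 11.
Divisors of 110: 1, 2, 5, 10, 11, 22, 55, 110.
Evaluate successive powers at the divisors of 110:
70^1 ≡ 70 (mod 121)
70^2 ≡ 60 (mod 121)
70^5 ≡ 78 (mod 121)
70^10 ≡ 34 (mod 121)
70^11 ≡ 81 (mod 121)
70^22 ≡ 27 (mod 121)
70^55 ≡ 1 (mod 121) ✓
Hence ord(70) = 55.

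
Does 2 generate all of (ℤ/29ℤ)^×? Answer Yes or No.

Yes

φ(29) = 29 − 1 = 28 = 2^2 · 7.
It suffices to check that the order of 2 is not a proper divisor of 28: compute 2^(28/q) for q ∈ {2, 7}.
2^14 ≡ 28 (mod 29)  [q = 2: ≢ 1 ✓]
2^4 ≡ 16 (mod 29)  [q = 7: ≢ 1 ✓]
Every test exponent gives a nontrivial residue, hence 2 generates the full group.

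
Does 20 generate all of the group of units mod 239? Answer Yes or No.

No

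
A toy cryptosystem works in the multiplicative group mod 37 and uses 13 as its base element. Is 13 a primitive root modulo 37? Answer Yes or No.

Yes

φ(37) = 37 − 1 = 36 = 2^2 · 3^2.
An element g generates (Z/37Z)^× iff g^(36/q) ≢ 1 (mod 37) for each prime q ∈ {2, 3}.
13^18 ≡ 36 (mod 37)  [q = 2: ≢ 1 ✓]
13^12 ≡ 10 (mod 37)  [q = 3: ≢ 1 ✓]
None equal 1, so ord_37(13) = 36: 13 is a primitive root.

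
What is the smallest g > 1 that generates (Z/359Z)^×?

φ(359) = 359 − 1 = 358 = 2 · 179.
g is a primitive root iff g^(358/q) ≢ 1 (mod 359) for each prime q ∈ {2, 179}.
g = 2: 2^179 ≡ 1 — hits 1, so not a primitive root.
g = 3: 3^179 ≡ 1 — hits 1, so not a primitive root.
g = 4: 4^179 ≡ 1 — hits 1, so not a primitive root.
g = 5: 5^179 ≡ 1 — hits 1, so not a primitive root.
g = 6: 6^179 ≡ 1 — hits 1, so not a primitive root.
g = 7: 7^179 ≡ 358; 7^2 ≡ 49 — none is 1, so 7 is a primitive root.
Hence the least primitive root of 359 is 7.

7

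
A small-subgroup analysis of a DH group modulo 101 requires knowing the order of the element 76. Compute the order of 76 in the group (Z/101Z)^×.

By Lagrange's theorem, ord_101(76) divides φ(101) = 101 − 1 = 100 = 2^2 · 5^2.
Divisors of 100: 1, 2, 4, 5, 10, 20, 25, 50, 100.
Evaluate successive powers at the divisors of 100:
76^1 ≡ 76
76^2 ≡ 19
76^4 ≡ 58
76^5 ≡ 65
76^10 ≡ 84
76^20 ≡ 87
76^25 ≡ 100
76^50 ≡ 1
The smallest such exponent is 50, so the order of 76 is 50.

50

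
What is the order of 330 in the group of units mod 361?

57

The order of 330 must divide φ(361) = φ(19^2) = 19·(19−1) = 342 = 2 · 3^2 · 19.
Divisors of 342: 1, 2, 3, 6, 9, 18, 19, 38, 57, 114, 171, 342.
Evaluate successive powers at the divisors of 342:
330^1 ≡ 330 (mod 361)
330^2 ≡ 239 (mod 361)
330^3 ≡ 172 (mod 361)
330^6 ≡ 343 (mod 361)
330^9 ≡ 153 (mod 361)
330^18 ≡ 305 (mod 361)
330^19 ≡ 292 (mod 361)
330^38 ≡ 68 (mod 361)
330^57 ≡ 1 (mod 361) ✓
Hence ord(330) = 57.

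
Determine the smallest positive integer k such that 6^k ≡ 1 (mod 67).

33

Since 6 ∈ (Z/67Z)^×, its order divides φ(67) = 67 − 1 = 66 = 2 · 3 · 11.
Divisors of 66: 1, 2, 3, 6, 11, 22, 33, 66.
Compute 6^d (mod 67) for the divisors d until we hit 1:
6^1 ≡ 6 (mod 67)
6^2 ≡ 36 (mod 67)
6^3 ≡ 15 (mod 67)
6^6 ≡ 24 (mod 67)
6^11 ≡ 29 (mod 67)
6^22 ≡ 37 (mod 67)
6^33 ≡ 1 (mod 67) ✓
Therefore the multiplicative order of 6 modulo 67 is 33.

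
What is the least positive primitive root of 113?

3

φ(113) = 113 − 1 = 112 = 2^4 · 7.
g is a primitive root iff g^(112/q) ≢ 1 (mod 113) for each prime q ∈ {2, 7}.
g = 2: 2^56 ≡ 1 — hits 1, so not a primitive root.
g = 3: 3^56 ≡ 112; 3^16 ≡ 49 — none is 1, so 3 is a primitive root.
So 3 is the smallest generator of (Z/113Z)^×.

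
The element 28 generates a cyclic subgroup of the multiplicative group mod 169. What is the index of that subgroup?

1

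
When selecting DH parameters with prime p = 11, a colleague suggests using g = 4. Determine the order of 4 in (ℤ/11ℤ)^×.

5

By Lagrange's theorem, ord_11(4) divides φ(11) = 11 − 1 = 10 = 2 · 5.
Divisors of 10: 1, 2, 5, 10.
Evaluate successive powers at the divisors of 10:
4^1 ≡ 4 (mod 11)
4^2 ≡ 5 (mod 11)
4^5 ≡ 1 (mod 11) ✓
The smallest such exponent is 5, so the order of 4 is 5.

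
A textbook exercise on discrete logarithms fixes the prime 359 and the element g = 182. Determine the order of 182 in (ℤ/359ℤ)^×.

Since 182 ∈ (Z/359Z)^×, its order divides φ(359) = 359 − 1 = 358 = 2 · 179.
Divisors of 358: 1, 2, 179, 358.
Test each divisor d:
182^1 ≡ 182 (mod 359)
182^2 ≡ 96 (mod 359)
182^179 ≡ 1 (mod 359) ✓
The smallest such exponent is 179, so the order of 182 is 179.

179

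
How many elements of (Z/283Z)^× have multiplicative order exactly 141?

92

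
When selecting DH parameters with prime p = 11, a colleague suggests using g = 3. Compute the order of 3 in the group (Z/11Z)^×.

5

By Lagrange's theorem, ord_11(3) divides φ(11) = 11 − 1 = 10 = 2 · 5.
Divisors of 10: 1, 2, 5, 10.
Test each divisor d:
3^1 ≡ 3
3^2 ≡ 9
3^5 ≡ 1
Hence ord(3) = 5.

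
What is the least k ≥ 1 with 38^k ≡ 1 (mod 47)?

The order of 38 must divide φ(47) = 47 − 1 = 46 = 2 · 23.
Divisors of 46: 1, 2, 23, 46.
Test each divisor d:
38^1 ≡ 38 (mod 47)
38^2 ≡ 34 (mod 47)
38^23 ≡ 46 (mod 47)
38^46 ≡ 1 (mod 47) ✓
Hence ord(38) = 46.

46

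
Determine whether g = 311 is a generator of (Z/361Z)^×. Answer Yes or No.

No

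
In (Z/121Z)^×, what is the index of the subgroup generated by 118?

11

By Lagrange's theorem, ord_121(118) divides φ(121) = φ(11^2) = 11·(11−1) = 110 = 2 · 5 · 11.
Divisors of 110: 1, 2, 5, 10, 11, 22, 55, 110.
Test each divisor d:
118^1 ≡ 118
118^2 ≡ 9
118^5 ≡ 120
118^10 ≡ 1
The order of 118 is 10, so the subgroup it generates has 10 elements.
[(Z/121Z)^× : ⟨118⟩] = 110/10 = 11.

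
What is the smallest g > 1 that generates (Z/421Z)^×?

φ(421) = 421 − 1 = 420 = 2^2 · 3 · 5 · 7.
g is a primitive root iff g^(420/q) ≢ 1 (mod 421) for each prime q ∈ {2, 3, 5, 7}.
g = 2: 2^210 ≡ 420; 2^140 ≡ 400; 2^84 ≡ 279; 2^60 ≡ 370 — none is 1, so 2 is a primitive root.
So 2 is the smallest generator of (Z/421Z)^×.

2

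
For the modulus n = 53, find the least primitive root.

φ(53) = 53 − 1 = 52 = 2^2 · 13.
Test candidates g = 2, 3, … against the prime factors q ∈ {2, 13} of φ(53): g is a generator iff g^(52/q) ≢ 1 for every such q.
g = 2: 2^26 ≡ 52; 2^4 ≡ 16 — none is 1, so 2 is a primitive root.
So 2 is the smallest generator of (Z/53Z)^×.

2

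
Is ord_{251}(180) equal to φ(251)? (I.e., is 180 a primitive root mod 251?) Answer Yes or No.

φ(251) = 251 − 1 = 250 = 2 · 5^3.
180 is a primitive root mod 251 iff 180^(φ(251)/q) ≢ 1 for every prime q | φ(251), i.e. q ∈ {2, 5}.
180^125 ≡ 1 (mod 251)  [q = 2: ≡ 1 ✗]
180^50 ≡ 20 (mod 251)  [q = 5: ≢ 1 ✓]
Since 180^125 ≡ 1, the order of 180 divides 125 < 250, so 180 is not a primitive root.

No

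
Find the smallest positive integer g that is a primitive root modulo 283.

3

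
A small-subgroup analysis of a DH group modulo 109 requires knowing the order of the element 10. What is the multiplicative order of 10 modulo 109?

108

By Lagrange's theorem, ord_109(10) divides φ(109) = 109 − 1 = 108 = 2^2 · 3^3.
Divisors of 108: 1, 2, 3, 4, 6, 9, 12, 18, 27, 36, 54, 108.
Check 10^d mod 109 for each divisor in increasing order:
10^1 ≡ 10
10^2 ≡ 100
10^3 ≡ 19
10^4 ≡ 81
10^6 ≡ 34
10^9 ≡ 101
10^12 ≡ 66
10^18 ≡ 64
10^27 ≡ 33
10^36 ≡ 63
10^54 ≡ 108
10^108 ≡ 1
Therefore the multiplicative order of 10 modulo 109 is 108.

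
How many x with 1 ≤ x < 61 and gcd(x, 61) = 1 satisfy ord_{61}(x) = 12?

4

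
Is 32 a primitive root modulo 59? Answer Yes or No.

Yes

φ(59) = 59 − 1 = 58 = 2 · 29.
It suffices to check that the order of 32 is not a proper divisor of 58: compute 32^(58/q) for q ∈ {2, 29}.
32^29 ≡ 58 (mod 59)  [q = 2: ≢ 1 ✓]
32^2 ≡ 21 (mod 59)  [q = 29: ≢ 1 ✓]
Every test exponent gives a nontrivial residue, hence 32 generates the full group.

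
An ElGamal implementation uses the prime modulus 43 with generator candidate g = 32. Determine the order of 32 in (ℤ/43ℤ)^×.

14

By Lagrange's theorem, ord_43(32) divides φ(43) = 43 − 1 = 42 = 2 · 3 · 7.
Divisors of 42: 1, 2, 3, 6, 7, 14, 21, 42.
Compute 32^d (mod 43) for the divisors d until we hit 1:
32^1 ≡ 32 (mod 43)
32^2 ≡ 35 (mod 43)
32^3 ≡ 2 (mod 43)
32^6 ≡ 4 (mod 43)
32^7 ≡ 42 (mod 43)
32^14 ≡ 1 (mod 43) ✓
So ord_43(32) = 14.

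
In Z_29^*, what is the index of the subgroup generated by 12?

7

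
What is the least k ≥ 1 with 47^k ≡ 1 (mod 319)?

140

ord(47) | φ(319) = φ(11·29) = (11−1)·(29−1) = 10·28 = 280 = 2^3 · 5 · 7.
Divisors of 280: 1, 2, 4, 5, 7, 8, 10, 14, 20, 28, 35, 40, 56, 70, 140, 280.
Evaluate successive powers at the divisors of 280:
47^1 ≡ 47 (mod 319)
47^2 ≡ 295 (mod 319)
47^4 ≡ 257 (mod 319)
47^5 ≡ 276 (mod 319)
47^7 ≡ 75 (mod 319)
47^8 ≡ 16 (mod 319)
47^10 ≡ 254 (mod 319)
47^14 ≡ 202 (mod 319)
47^20 ≡ 78 (mod 319)
47^28 ≡ 291 (mod 319)
47^35 ≡ 133 (mod 319)
47^40 ≡ 23 (mod 319)
47^56 ≡ 146 (mod 319)
47^70 ≡ 144 (mod 319)
47^140 ≡ 1 (mod 319) ✓
So ord_319(47) = 140.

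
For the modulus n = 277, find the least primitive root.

φ(277) = 277 − 1 = 276 = 2^2 · 3 · 23.
g is a primitive root iff g^(276/q) ≢ 1 (mod 277) for each prime q ∈ {2, 3, 23}.
g = 2: 2^138 ≡ 276; 2^92 ≡ 1 — hits 1, so not a primitive root.
g = 3: 3^138 ≡ 1 — hits 1, so not a primitive root.
g = 4: 4^138 ≡ 1 — hits 1, so not a primitive root.
g = 5: 5^138 ≡ 276; 5^92 ≡ 116; 5^12 ≡ 27 — none is 1, so 5 is a primitive root.
So 5 is the smallest generator of (Z/277Z)^×.

5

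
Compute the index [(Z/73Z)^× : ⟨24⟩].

Since 24 ∈ (Z/73Z)^×, its order divides φ(73) = 73 − 1 = 72 = 2^3 · 3^2.
Divisors of 72: 1, 2, 3, 4, 6, 8, 9, 12, 18, 24, 36, 72.
Compute 24^d (mod 73) for the divisors d until we hit 1:
24^1 ≡ 24
24^2 ≡ 65
24^3 ≡ 27
24^4 ≡ 64
24^6 ≡ 72
24^8 ≡ 8
24^9 ≡ 46
24^12 ≡ 1
Thus |⟨24⟩| = ord(24) = 12.
Index = |(Z/73Z)^×| / |⟨24⟩| = 72 / 12 = 6.

6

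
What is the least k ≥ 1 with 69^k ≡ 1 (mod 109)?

108

By Lagrange's theorem, ord_109(69) divides φ(109) = 109 − 1 = 108 = 2^2 · 3^3.
Divisors of 108: 1, 2, 3, 4, 6, 9, 12, 18, 27, 36, 54, 108.
Test each divisor d:
69^1 ≡ 69
69^2 ≡ 74
69^3 ≡ 92
69^4 ≡ 26
69^6 ≡ 71
69^9 ≡ 101
69^12 ≡ 27
69^18 ≡ 64
69^27 ≡ 33
69^36 ≡ 63
69^54 ≡ 108
69^108 ≡ 1
The smallest such exponent is 108, so the order of 69 is 108.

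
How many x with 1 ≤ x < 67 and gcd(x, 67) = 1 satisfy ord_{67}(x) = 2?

1

φ(67) = 67 − 1 = 66 = 2 · 3 · 11.
In a cyclic group of order 66, there are φ(d) elements of order d for each divisor d of 66, and zero for non-divisors.
2 | 66, and φ(2) = 2 − 1 = 1.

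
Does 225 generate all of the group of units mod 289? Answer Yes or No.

No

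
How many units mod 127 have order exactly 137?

0

φ(127) = 127 − 1 = 126 = 2 · 3^2 · 7.
In a cyclic group of order 126, there are φ(d) elements of order d for each divisor d of 126, and zero for non-divisors.
137 does not divide 126, so no element of (Z/127Z)^× has order 137.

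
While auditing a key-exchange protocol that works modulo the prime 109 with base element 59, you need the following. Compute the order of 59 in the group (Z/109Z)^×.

ord(59) | φ(109) = 109 − 1 = 108 = 2^2 · 3^3.
Divisors of 108: 1, 2, 3, 4, 6, 9, 12, 18, 27, 36, 54, 108.
Check 59^d mod 109 for each divisor in increasing order:
59^1 ≡ 59
59^2 ≡ 102
59^3 ≡ 23
59^4 ≡ 49
59^6 ≡ 93
59^9 ≡ 68
59^12 ≡ 38
59^18 ≡ 46
59^27 ≡ 76
59^36 ≡ 45
59^54 ≡ 108
59^108 ≡ 1
The smallest such exponent is 108, so the order of 59 is 108.

108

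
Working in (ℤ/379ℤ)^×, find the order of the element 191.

189

Since 191 ∈ (Z/379Z)^×, its order divides φ(379) = 379 − 1 = 378 = 2 · 3^3 · 7.
Divisors of 378: 1, 2, 3, 6, 7, 9, 14, 18, 21, 27, 42, 54, 63, 126, 189, 378.
Evaluate successive powers at the divisors of 378:
191^1 ≡ 191 (mod 379)
191^2 ≡ 97 (mod 379)
191^3 ≡ 335 (mod 379)
191^6 ≡ 41 (mod 379)
191^7 ≡ 251 (mod 379)
191^9 ≡ 91 (mod 379)
191^14 ≡ 87 (mod 379)
191^18 ≡ 322 (mod 379)
191^21 ≡ 234 (mod 379)
191^27 ≡ 119 (mod 379)
191^42 ≡ 180 (mod 379)
191^54 ≡ 138 (mod 379)
191^63 ≡ 51 (mod 379)
191^126 ≡ 327 (mod 379)
191^189 ≡ 1 (mod 379) ✓
Therefore the multiplicative order of 191 modulo 379 is 189.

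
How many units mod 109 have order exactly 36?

12

φ(109) = 109 − 1 = 108 = 2^2 · 3^3.
In a cyclic group of order 108, there are φ(d) elements of order d for each divisor d of 108, and zero for non-divisors.
36 = 2^2 · 3^2 divides 108, and φ(36) = 12.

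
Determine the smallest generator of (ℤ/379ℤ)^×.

φ(379) = 379 − 1 = 378 = 2 · 3^3 · 7.
g is a primitive root iff g^(378/q) ≢ 1 (mod 379) for each prime q ∈ {2, 3, 7}.
g = 2: 2^189 ≡ 378; 2^126 ≡ 327; 2^54 ≡ 125 — none is 1, so 2 is a primitive root.
Hence the least primitive root of 379 is 2.

2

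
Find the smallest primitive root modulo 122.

7

φ(122) = φ(2)·φ(61) = 1·60 = 60 = 2^2 · 3 · 5.
Test candidates g = 2, 3, … against the prime factors q ∈ {2, 3, 5} of φ(122): g is a generator iff g^(60/q) ≢ 1 for every such q.
g = 2: gcd(2, 122) = 2 > 1, not a unit — skip.
g = 3: 3^30 ≡ 1 — hits 1, so not a primitive root.
g = 4: gcd(4, 122) = 2 > 1, not a unit — skip.
g = 5: 5^30 ≡ 1 — hits 1, so not a primitive root.
g = 6: gcd(6, 122) = 2 > 1, not a unit — skip.
g = 7: 7^30 ≡ 121; 7^20 ≡ 47; 7^12 ≡ 95 — none is 1, so 7 is a primitive root.
Hence the least primitive root of 122 is 7.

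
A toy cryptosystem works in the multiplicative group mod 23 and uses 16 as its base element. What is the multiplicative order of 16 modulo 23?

11

ord(16) | φ(23) = 23 − 1 = 22 = 2 · 11.
Divisors of 22: 1, 2, 11, 22.
Evaluate successive powers at the divisors of 22:
16^1 ≡ 16 (mod 23)
16^2 ≡ 3 (mod 23)
16^11 ≡ 1 (mod 23) ✓
Therefore the multiplicative order of 16 modulo 23 is 11.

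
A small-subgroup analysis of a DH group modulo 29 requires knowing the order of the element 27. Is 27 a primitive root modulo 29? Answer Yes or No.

Yes

φ(29) = 29 − 1 = 28 = 2^2 · 7.
It suffices to check that the order of 27 is not a proper divisor of 28: compute 27^(28/q) for q ∈ {2, 7}.
27^14 ≡ 28 (mod 29)  [q = 2: ≢ 1 ✓]
27^4 ≡ 16 (mod 29)  [q = 7: ≢ 1 ✓]
Every test exponent gives a nontrivial residue, hence 27 generates the full group.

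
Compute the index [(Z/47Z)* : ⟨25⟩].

The order of 25 must divide φ(47) = 47 − 1 = 46 = 2 · 23.
Divisors of 46: 1, 2, 23, 46.
Evaluate successive powers at the divisors of 46:
25^1 ≡ 25 (mod 47)
25^2 ≡ 14 (mod 47)
25^23 ≡ 1 (mod 47) ✓
So ord_47(25) = 23, hence |⟨25⟩| = 23.
The index is φ(47) / ord(25) = 46 / 23 = 2.

2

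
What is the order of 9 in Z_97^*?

24

ord(9) | φ(97) = 97 − 1 = 96 = 2^5 · 3.
Divisors of 96: 1, 2, 3, 4, 6, 8, 12, 16, 24, 32, 48, 96.
Evaluate successive powers at the divisors of 96:
9^1 ≡ 9
9^2 ≡ 81
9^3 ≡ 50
9^4 ≡ 62
9^6 ≡ 75
9^8 ≡ 61
9^12 ≡ 96
9^16 ≡ 35
9^24 ≡ 1
The smallest such exponent is 24, so the order of 9 is 24.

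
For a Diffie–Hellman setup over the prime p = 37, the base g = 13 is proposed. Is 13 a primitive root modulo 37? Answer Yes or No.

Yes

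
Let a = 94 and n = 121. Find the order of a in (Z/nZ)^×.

10

By Lagrange's theorem, ord_121(94) divides φ(121) = φ(11^2) = 11·(11−1) = 110 = 2 · 5 · 11.
Divisors of 110: 1, 2, 5, 10, 11, 22, 55, 110.
Test each divisor d:
94^1 ≡ 94 (mod 121)
94^2 ≡ 3 (mod 121)
94^5 ≡ 120 (mod 121)
94^10 ≡ 1 (mod 121) ✓
Hence ord(94) = 10.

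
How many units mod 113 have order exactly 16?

8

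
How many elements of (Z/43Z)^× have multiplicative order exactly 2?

φ(43) = 43 − 1 = 42 = 2 · 3 · 7.
Since (Z/43Z)^× is cyclic of order 42, the number of elements of order d is φ(d) when d | 42 and 0 otherwise.
2 | 42, and φ(2) = 2 − 1 = 1.

1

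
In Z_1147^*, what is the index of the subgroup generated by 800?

90

By Lagrange's theorem, ord_1147(800) divides φ(1147) = φ(31·37) = (31−1)·(37−1) = 30·36 = 1080 = 2^3 · 3^3 · 5.
Divisors of 1080: 1, 2, 3, 4, 5, 6, 8, 9, 10, 12, 15, 18, 20, 24, 27, 30, 36, 40, 45, 54, 60, 72, 90, 108, 120, 135, 180, 216, 270, 360, 540, 1080.
Compute 800^d (mod 1147) for the divisors d until we hit 1:
800^1 ≡ 800 (mod 1147)
800^2 ≡ 1121 (mod 1147)
800^3 ≡ 993 (mod 1147)
800^4 ≡ 676 (mod 1147)
800^5 ≡ 563 (mod 1147)
800^6 ≡ 776 (mod 1147)
800^8 ≡ 470 (mod 1147)
800^9 ≡ 931 (mod 1147)
800^10 ≡ 397 (mod 1147)
800^12 ≡ 1 (mod 1147) ✓
So ord_1147(800) = 12, hence |⟨800⟩| = 12.
[(Z/1147Z)^× : ⟨800⟩] = 1080/12 = 90.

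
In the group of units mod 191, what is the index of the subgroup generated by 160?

By Lagrange's theorem, ord_191(160) divides φ(191) = 191 − 1 = 190 = 2 · 5 · 19.
Divisors of 190: 1, 2, 5, 10, 19, 38, 95, 190.
Compute 160^d (mod 191) for the divisors d until we hit 1:
160^1 ≡ 160 (mod 191)
160^2 ≡ 6 (mod 191)
160^5 ≡ 30 (mod 191)
160^10 ≡ 136 (mod 191)
160^19 ≡ 1 (mod 191) ✓
So ord_191(160) = 19, hence |⟨160⟩| = 19.
The index is φ(191) / ord(160) = 190 / 19 = 10.

10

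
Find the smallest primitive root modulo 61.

φ(61) = 61 − 1 = 60 = 2^2 · 3 · 5.
g is a primitive root iff g^(60/q) ≢ 1 (mod 61) for each prime q ∈ {2, 3, 5}.
g = 2: 2^30 ≡ 60; 2^20 ≡ 47; 2^12 ≡ 9 — none is 1, so 2 is a primitive root.
The smallest primitive root modulo 61 is 2.

2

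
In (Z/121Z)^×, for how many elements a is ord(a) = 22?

10

φ(121) = φ(11^2) = 11·(11−1) = 110 = 2 · 5 · 11.
(Z/121Z)^× is cyclic (|G| = 110); a cyclic group of order m has exactly φ(d) elements of each order d | m, and none otherwise.
22 = 2 · 11 divides 110, and φ(22) = 10.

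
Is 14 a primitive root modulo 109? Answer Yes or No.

φ(109) = 109 − 1 = 108 = 2^2 · 3^3.
It suffices to check that the order of 14 is not a proper divisor of 108: compute 14^(108/q) for q ∈ {2, 3}.
14^54 ≡ 108 (mod 109)  [q = 2: ≢ 1 ✓]
14^36 ≡ 63 (mod 109)  [q = 3: ≢ 1 ✓]
None equal 1, so ord_109(14) = 108: 14 is a primitive root.

Yes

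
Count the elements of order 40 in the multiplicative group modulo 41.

φ(41) = 41 − 1 = 40 = 2^3 · 5.
In a cyclic group of order 40, there are φ(d) elements of order d for each divisor d of 40, and zero for non-divisors.
40 = 2^3 · 5 divides 40, and φ(40) = 16.

16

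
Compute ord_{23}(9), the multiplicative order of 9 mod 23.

11

By Lagrange's theorem, ord_23(9) divides φ(23) = 23 − 1 = 22 = 2 · 11.
Divisors of 22: 1, 2, 11, 22.
Compute 9^d (mod 23) for the divisors d until we hit 1:
9^1 ≡ 9
9^2 ≡ 12
9^11 ≡ 1
Therefore the multiplicative order of 9 modulo 23 is 11.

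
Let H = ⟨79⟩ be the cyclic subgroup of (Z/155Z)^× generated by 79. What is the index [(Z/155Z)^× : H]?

4

ord(79) | φ(155) = φ(5·31) = (5−1)·(31−1) = 4·30 = 120 = 2^3 · 3 · 5.
Divisors of 120: 1, 2, 3, 4, 5, 6, 8, 10, 12, 15, 20, 24, 30, 40, 60, 120.
Test each divisor d:
79^1 ≡ 79
79^2 ≡ 41
79^3 ≡ 139
79^4 ≡ 131
79^5 ≡ 119
79^6 ≡ 101
79^8 ≡ 111
79^10 ≡ 56
79^12 ≡ 126
79^15 ≡ 154
79^20 ≡ 36
79^24 ≡ 66
79^30 ≡ 1
Thus |⟨79⟩| = ord(79) = 30.
Index = |(Z/155Z)^×| / |⟨79⟩| = 120 / 30 = 4.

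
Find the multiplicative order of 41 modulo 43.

By Lagrange's theorem, ord_43(41) divides φ(43) = 43 − 1 = 42 = 2 · 3 · 7.
Divisors of 42: 1, 2, 3, 6, 7, 14, 21, 42.
Evaluate successive powers at the divisors of 42:
41^1 ≡ 41
41^2 ≡ 4
41^3 ≡ 35
41^6 ≡ 21
41^7 ≡ 1
The smallest such exponent is 7, so the order of 41 is 7.

7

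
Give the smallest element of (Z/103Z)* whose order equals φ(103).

5

φ(103) = 103 − 1 = 102 = 2 · 3 · 17.
g is a primitive root iff g^(102/q) ≢ 1 (mod 103) for each prime q ∈ {2, 3, 17}.
g = 2: 2^51 ≡ 1 — hits 1, so not a primitive root.
g = 3: 3^51 ≡ 102; 3^34 ≡ 1 — hits 1, so not a primitive root.
g = 4: 4^51 ≡ 1 — hits 1, so not a primitive root.
g = 5: 5^51 ≡ 102; 5^34 ≡ 56; 5^6 ≡ 72 — none is 1, so 5 is a primitive root.
The smallest primitive root modulo 103 is 5.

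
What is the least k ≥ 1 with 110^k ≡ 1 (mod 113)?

112

By Lagrange's theorem, ord_113(110) divides φ(113) = 113 − 1 = 112 = 2^4 · 7.
Divisors of 112: 1, 2, 4, 7, 8, 14, 16, 28, 56, 112.
Check 110^d mod 113 for each divisor in increasing order:
110^1 ≡ 110 (mod 113)
110^2 ≡ 9 (mod 113)
110^4 ≡ 81 (mod 113)
110^7 ≡ 73 (mod 113)
110^8 ≡ 7 (mod 113)
110^14 ≡ 18 (mod 113)
110^16 ≡ 49 (mod 113)
110^28 ≡ 98 (mod 113)
110^56 ≡ 112 (mod 113)
110^112 ≡ 1 (mod 113) ✓
The smallest such exponent is 112, so the order of 110 is 112.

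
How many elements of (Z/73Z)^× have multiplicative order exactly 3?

2

φ(73) = 73 − 1 = 72 = 2^3 · 3^2.
(Z/73Z)^× is cyclic (|G| = 72); a cyclic group of order m has exactly φ(d) elements of each order d | m, and none otherwise.
3 | 72, and φ(3) = 3 − 1 = 2.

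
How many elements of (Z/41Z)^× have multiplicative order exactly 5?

4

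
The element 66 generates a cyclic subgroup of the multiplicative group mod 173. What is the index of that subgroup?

1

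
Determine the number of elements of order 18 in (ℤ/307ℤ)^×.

φ(307) = 307 − 1 = 306 = 2 · 3^2 · 17.
(Z/307Z)^× is cyclic (|G| = 306); a cyclic group of order m has exactly φ(d) elements of each order d | m, and none otherwise.
18 = 2 · 3^2 divides 306, and φ(18) = 6.

6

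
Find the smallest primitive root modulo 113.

3

φ(113) = 113 − 1 = 112 = 2^4 · 7.
Test candidates g = 2, 3, … against the prime factors q ∈ {2, 7} of φ(113): g is a generator iff g^(112/q) ≢ 1 for every such q.
g = 2: 2^56 ≡ 1 — hits 1, so not a primitive root.
g = 3: 3^56 ≡ 112; 3^16 ≡ 49 — none is 1, so 3 is a primitive root.
The smallest primitive root modulo 113 is 3.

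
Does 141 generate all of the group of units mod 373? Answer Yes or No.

Yes

φ(373) = 373 − 1 = 372 = 2^2 · 3 · 31.
141 is a primitive root mod 373 iff 141^(φ(373)/q) ≢ 1 for every prime q | φ(373), i.e. q ∈ {2, 3, 31}.
141^186 ≡ 372 (mod 373)  [q = 2: ≢ 1 ✓]
141^124 ≡ 88 (mod 373)  [q = 3: ≢ 1 ✓]
141^12 ≡ 86 (mod 373)  [q = 31: ≢ 1 ✓]
All checks pass, so 141 has order 372 and is a primitive root modulo 373.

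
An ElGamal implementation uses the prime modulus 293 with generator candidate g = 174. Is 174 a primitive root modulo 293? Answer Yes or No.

Yes

φ(293) = 293 − 1 = 292 = 2^2 · 73.
An element g generates (Z/293Z)^× iff g^(292/q) ≢ 1 (mod 293) for each prime q ∈ {2, 73}.
174^146 ≡ 292 (mod 293)  [q = 2: ≢ 1 ✓]
174^4 ≡ 33 (mod 293)  [q = 73: ≢ 1 ✓]
None equal 1, so ord_293(174) = 292: 174 is a primitive root.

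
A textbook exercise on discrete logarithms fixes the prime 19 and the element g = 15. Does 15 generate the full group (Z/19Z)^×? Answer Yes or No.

φ(19) = 19 − 1 = 18 = 2 · 3^2.
15 is a primitive root mod 19 iff 15^(φ(19)/q) ≢ 1 for every prime q | φ(19), i.e. q ∈ {2, 3}.
15^9 ≡ 18 (mod 19)  [q = 2: ≢ 1 ✓]
15^6 ≡ 11 (mod 19)  [q = 3: ≢ 1 ✓]
None equal 1, so ord_19(15) = 18: 15 is a primitive root.

Yes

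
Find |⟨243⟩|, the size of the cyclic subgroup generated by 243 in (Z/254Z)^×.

By Lagrange's theorem, ord_254(243) divides φ(254) = φ(2)·φ(127) = 1·126 = 126 = 2 · 3^2 · 7.
Divisors of 126: 1, 2, 3, 6, 7, 9, 14, 18, 21, 42, 63, 126.
Test each divisor d:
243^1 ≡ 243 (mod 254)
243^2 ≡ 121 (mod 254)
243^3 ≡ 193 (mod 254)
243^6 ≡ 165 (mod 254)
243^7 ≡ 217 (mod 254)
243^9 ≡ 95 (mod 254)
243^14 ≡ 99 (mod 254)
243^18 ≡ 135 (mod 254)
243^21 ≡ 147 (mod 254)
243^42 ≡ 19 (mod 254)
243^63 ≡ 253 (mod 254)
243^126 ≡ 1 (mod 254) ✓
The smallest such exponent is 126, so the order of 243 is 126.

126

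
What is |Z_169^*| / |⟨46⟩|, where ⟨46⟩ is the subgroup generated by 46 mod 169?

1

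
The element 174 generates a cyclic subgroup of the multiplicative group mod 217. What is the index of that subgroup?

ord(174) | φ(217) = φ(7·31) = (7−1)·(31−1) = 6·30 = 180 = 2^2 · 3^2 · 5.
Divisors of 180: 1, 2, 3, 4, 5, 6, 9, 10, 12, 15, 18, 20, 30, 36, 45, 60, 90, 180.
Check 174^d mod 217 for each divisor in increasing order:
174^1 ≡ 174 (mod 217)
174^2 ≡ 113 (mod 217)
174^3 ≡ 132 (mod 217)
174^4 ≡ 183 (mod 217)
174^5 ≡ 160 (mod 217)
174^6 ≡ 64 (mod 217)
174^9 ≡ 202 (mod 217)
174^10 ≡ 211 (mod 217)
174^12 ≡ 190 (mod 217)
174^15 ≡ 125 (mod 217)
174^18 ≡ 8 (mod 217)
174^20 ≡ 36 (mod 217)
174^30 ≡ 1 (mod 217) ✓
So ord_217(174) = 30, hence |⟨174⟩| = 30.
The index is φ(217) / ord(174) = 180 / 30 = 6.

6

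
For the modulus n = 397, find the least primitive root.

φ(397) = 397 − 1 = 396 = 2^2 · 3^2 · 11.
Test candidates g = 2, 3, … against the prime factors q ∈ {2, 3, 11} of φ(397): g is a generator iff g^(396/q) ≢ 1 for every such q.
g = 2: 2^198 ≡ 396; 2^132 ≡ 1 — hits 1, so not a primitive root.
g = 3: 3^198 ≡ 1 — hits 1, so not a primitive root.
g = 4: 4^198 ≡ 1 — hits 1, so not a primitive root.
g = 5: 5^198 ≡ 396; 5^132 ≡ 362; 5^36 ≡ 290 — none is 1, so 5 is a primitive root.
Hence the least primitive root of 397 is 5.

5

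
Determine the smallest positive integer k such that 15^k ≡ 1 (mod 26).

ord(15) | φ(26) = φ(2)·φ(13) = 1·12 = 12 = 2^2 · 3.
Divisors of 12: 1, 2, 3, 4, 6, 12.
Compute 15^d (mod 26) for the divisors d until we hit 1:
15^1 ≡ 15
15^2 ≡ 17
15^3 ≡ 21
15^4 ≡ 3
15^6 ≡ 25
15^12 ≡ 1
Hence ord(15) = 12.

12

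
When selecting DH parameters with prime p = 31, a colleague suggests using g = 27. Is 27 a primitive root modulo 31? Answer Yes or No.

No

φ(31) = 31 − 1 = 30 = 2 · 3 · 5.
An element g generates (Z/31Z)^× iff g^(30/q) ≢ 1 (mod 31) for each prime q ∈ {2, 3, 5}.
27^15 ≡ 30 (mod 31)  [q = 2: ≢ 1 ✓]
27^10 ≡ 1 (mod 31)  [q = 3: ≡ 1 ✗]
27^6 ≡ 4 (mod 31)  [q = 5: ≢ 1 ✓]
The check at q = 3 fails, so 27 generates a proper subgroup.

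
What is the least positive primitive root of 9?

φ(9) = φ(3^2) = 3·(3−1) = 6 = 2 · 3.
g is a primitive root iff g^(6/q) ≢ 1 (mod 9) for each prime q ∈ {2, 3}.
g = 2: 2^3 ≡ 8; 2^2 ≡ 4 — none is 1, so 2 is a primitive root.
The smallest primitive root modulo 9 is 2.

2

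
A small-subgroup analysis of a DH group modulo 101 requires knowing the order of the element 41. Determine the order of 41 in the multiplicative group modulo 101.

By Lagrange's theorem, ord_101(41) divides φ(101) = 101 − 1 = 100 = 2^2 · 5^2.
Divisors of 100: 1, 2, 4, 5, 10, 20, 25, 50, 100.
Test each divisor d:
41^1 ≡ 41 (mod 101)
41^2 ≡ 65 (mod 101)
41^4 ≡ 84 (mod 101)
41^5 ≡ 10 (mod 101)
41^10 ≡ 100 (mod 101)
41^20 ≡ 1 (mod 101) ✓
Therefore the multiplicative order of 41 modulo 101 is 20.

20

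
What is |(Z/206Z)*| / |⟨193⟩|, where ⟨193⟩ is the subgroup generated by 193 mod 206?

ord(193) | φ(206) = φ(2)·φ(103) = 1·102 = 102 = 2 · 3 · 17.
Divisors of 102: 1, 2, 3, 6, 17, 34, 51, 102.
Check 193^d mod 206 for each divisor in increasing order:
193^1 ≡ 193
193^2 ≡ 169
193^3 ≡ 69
193^6 ≡ 23
193^17 ≡ 205
193^34 ≡ 1
Thus |⟨193⟩| = ord(193) = 34.
The index is φ(206) / ord(193) = 102 / 34 = 3.

3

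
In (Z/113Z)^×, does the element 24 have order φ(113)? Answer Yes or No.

Yes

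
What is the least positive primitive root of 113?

3

φ(113) = 113 − 1 = 112 = 2^4 · 7.
Test candidates g = 2, 3, … against the prime factors q ∈ {2, 7} of φ(113): g is a generator iff g^(112/q) ≢ 1 for every such q.
g = 2: 2^56 ≡ 1 — hits 1, so not a primitive root.
g = 3: 3^56 ≡ 112; 3^16 ≡ 49 — none is 1, so 3 is a primitive root.
The smallest primitive root modulo 113 is 3.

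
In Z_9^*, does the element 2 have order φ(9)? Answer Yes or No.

φ(9) = φ(3^2) = 3·(3−1) = 6 = 2 · 3.
An element g generates (Z/9Z)^× iff g^(6/q) ≢ 1 (mod 9) for each prime q ∈ {2, 3}.
2^3 ≡ 8 (mod 9)  [q = 2: ≢ 1 ✓]
2^2 ≡ 4 (mod 9)  [q = 3: ≢ 1 ✓]
All checks pass, so 2 has order 6 and is a primitive root modulo 9.

Yes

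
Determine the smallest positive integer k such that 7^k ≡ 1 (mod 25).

ord(7) | φ(25) = φ(5^2) = 5·(5−1) = 20 = 2^2 · 5.
Divisors of 20: 1, 2, 4, 5, 10, 20.
Check 7^d mod 25 for each divisor in increasing order:
7^1 ≡ 7 (mod 25)
7^2 ≡ 24 (mod 25)
7^4 ≡ 1 (mod 25) ✓
Hence ord(7) = 4.

4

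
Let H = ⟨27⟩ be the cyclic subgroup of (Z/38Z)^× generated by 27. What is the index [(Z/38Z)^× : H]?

3

Since 27 ∈ (Z/38Z)^×, its order divides φ(38) = φ(2)·φ(19) = 1·18 = 18 = 2 · 3^2.
Divisors of 18: 1, 2, 3, 6, 9, 18.
Evaluate successive powers at the divisors of 18:
27^1 ≡ 27
27^2 ≡ 7
27^3 ≡ 37
27^6 ≡ 1
Thus |⟨27⟩| = ord(27) = 6.
The index is φ(38) / ord(27) = 18 / 6 = 3.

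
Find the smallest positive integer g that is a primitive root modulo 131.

2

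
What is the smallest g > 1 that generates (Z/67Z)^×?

2

φ(67) = 67 − 1 = 66 = 2 · 3 · 11.
g is a primitive root iff g^(66/q) ≢ 1 (mod 67) for each prime q ∈ {2, 3, 11}.
g = 2: 2^33 ≡ 66; 2^22 ≡ 37; 2^6 ≡ 64 — none is 1, so 2 is a primitive root.
So 2 is the smallest generator of (Z/67Z)^×.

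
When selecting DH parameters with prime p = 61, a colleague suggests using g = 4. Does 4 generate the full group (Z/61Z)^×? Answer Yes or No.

No

φ(61) = 61 − 1 = 60 = 2^2 · 3 · 5.
An element g generates (Z/61Z)^× iff g^(60/q) ≢ 1 (mod 61) for each prime q ∈ {2, 3, 5}.
4^30 ≡ 1 (mod 61)  [q = 2: ≡ 1 ✗]
4^20 ≡ 13 (mod 61)  [q = 3: ≢ 1 ✓]
4^12 ≡ 20 (mod 61)  [q = 5: ≢ 1 ✓]
The check at q = 2 fails, so 4 generates a proper subgroup.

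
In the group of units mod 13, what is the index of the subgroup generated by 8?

3

Since 8 ∈ (Z/13Z)^×, its order divides φ(13) = 13 − 1 = 12 = 2^2 · 3.
Divisors of 12: 1, 2, 3, 4, 6, 12.
Test each divisor d:
8^1 ≡ 8 (mod 13)
8^2 ≡ 12 (mod 13)
8^3 ≡ 5 (mod 13)
8^4 ≡ 1 (mod 13) ✓
So ord_13(8) = 4, hence |⟨8⟩| = 4.
[(Z/13Z)^× : ⟨8⟩] = 12/4 = 3.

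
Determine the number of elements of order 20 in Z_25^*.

φ(25) = φ(5^2) = 5·(5−1) = 20 = 2^2 · 5.
In a cyclic group of order 20, there are φ(d) elements of order d for each divisor d of 20, and zero for non-divisors.
20 = 2^2 · 5 divides 20, and φ(20) = 8.

8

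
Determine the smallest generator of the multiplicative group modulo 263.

5

φ(263) = 263 − 1 = 262 = 2 · 131.
g is a primitive root iff g^(262/q) ≢ 1 (mod 263) for each prime q ∈ {2, 131}.
g = 2: 2^131 ≡ 1 — hits 1, so not a primitive root.
g = 3: 3^131 ≡ 1 — hits 1, so not a primitive root.
g = 4: 4^131 ≡ 1 — hits 1, so not a primitive root.
g = 5: 5^131 ≡ 262; 5^2 ≡ 25 — none is 1, so 5 is a primitive root.
Hence the least primitive root of 263 is 5.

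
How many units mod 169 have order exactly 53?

0

φ(169) = φ(13^2) = 13·(13−1) = 156 = 2^2 · 3 · 13.
In a cyclic group of order 156, there are φ(d) elements of order d for each divisor d of 156, and zero for non-divisors.
53 does not divide 156, so no element of (Z/169Z)^× has order 53.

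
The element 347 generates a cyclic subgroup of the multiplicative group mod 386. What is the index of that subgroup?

3

By Lagrange's theorem, ord_386(347) divides φ(386) = φ(2)·φ(193) = 1·192 = 192 = 2^6 · 3.
Divisors of 192: 1, 2, 3, 4, 6, 8, 12, 16, 24, 32, 48, 64, 96, 192.
Check 347^d mod 386 for each divisor in increasing order:
347^1 ≡ 347 (mod 386)
347^2 ≡ 363 (mod 386)
347^3 ≡ 125 (mod 386)
347^4 ≡ 143 (mod 386)
347^6 ≡ 185 (mod 386)
347^8 ≡ 377 (mod 386)
347^12 ≡ 257 (mod 386)
347^16 ≡ 81 (mod 386)
347^24 ≡ 43 (mod 386)
347^32 ≡ 385 (mod 386)
347^48 ≡ 305 (mod 386)
347^64 ≡ 1 (mod 386) ✓
Thus |⟨347⟩| = ord(347) = 64.
[(Z/386Z)^× : ⟨347⟩] = 192/64 = 3.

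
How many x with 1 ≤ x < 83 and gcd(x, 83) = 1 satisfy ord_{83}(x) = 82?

40

φ(83) = 83 − 1 = 82 = 2 · 41.
(Z/83Z)^× is cyclic (|G| = 82); a cyclic group of order m has exactly φ(d) elements of each order d | m, and none otherwise.
82 = 2 · 41 divides 82, and φ(82) = 40.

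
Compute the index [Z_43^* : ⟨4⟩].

6

The order of 4 must divide φ(43) = 43 − 1 = 42 = 2 · 3 · 7.
Divisors of 42: 1, 2, 3, 6, 7, 14, 21, 42.
Evaluate successive powers at the divisors of 42:
4^1 ≡ 4 (mod 43)
4^2 ≡ 16 (mod 43)
4^3 ≡ 21 (mod 43)
4^6 ≡ 11 (mod 43)
4^7 ≡ 1 (mod 43) ✓
The order of 4 is 7, so the subgroup it generates has 7 elements.
Index = |(Z/43Z)^×| / |⟨4⟩| = 42 / 7 = 6.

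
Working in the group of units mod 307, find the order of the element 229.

ord(229) | φ(307) = 307 − 1 = 306 = 2 · 3^2 · 17.
Divisors of 306: 1, 2, 3, 6, 9, 17, 18, 34, 51, 102, 153, 306.
Compute 229^d (mod 307) for the divisors d until we hit 1:
229^1 ≡ 229
229^2 ≡ 251
229^3 ≡ 70
229^6 ≡ 295
229^9 ≡ 81
229^17 ≡ 93
229^18 ≡ 114
229^34 ≡ 53
229^51 ≡ 17
229^102 ≡ 289
229^153 ≡ 1
So ord_307(229) = 153.

153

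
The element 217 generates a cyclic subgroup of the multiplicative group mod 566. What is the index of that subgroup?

3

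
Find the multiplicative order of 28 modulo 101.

100

ord(28) | φ(101) = 101 − 1 = 100 = 2^2 · 5^2.
Divisors of 100: 1, 2, 4, 5, 10, 20, 25, 50, 100.
Test each divisor d:
28^1 ≡ 28
28^2 ≡ 77
28^4 ≡ 71
28^5 ≡ 69
28^10 ≡ 14
28^20 ≡ 95
28^25 ≡ 91
28^50 ≡ 100
28^100 ≡ 1
Therefore the multiplicative order of 28 modulo 101 is 100.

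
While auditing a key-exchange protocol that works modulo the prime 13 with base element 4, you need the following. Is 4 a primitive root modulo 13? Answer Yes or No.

No

φ(13) = 13 − 1 = 12 = 2^2 · 3.
4 is a primitive root mod 13 iff 4^(φ(13)/q) ≢ 1 for every prime q | φ(13), i.e. q ∈ {2, 3}.
4^6 ≡ 1 (mod 13)  [q = 2: ≡ 1 ✗]
4^4 ≡ 9 (mod 13)  [q = 3: ≢ 1 ✓]
Since 4^6 ≡ 1, the order of 4 divides 6 < 12, so 4 is not a primitive root.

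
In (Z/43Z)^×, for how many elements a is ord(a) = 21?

φ(43) = 43 − 1 = 42 = 2 · 3 · 7.
(Z/43Z)^× is cyclic (|G| = 42); a cyclic group of order m has exactly φ(d) elements of each order d | m, and none otherwise.
21 = 3 · 7 divides 42, and φ(21) = 12.

12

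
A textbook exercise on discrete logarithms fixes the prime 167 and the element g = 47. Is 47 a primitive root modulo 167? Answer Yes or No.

φ(167) = 167 − 1 = 166 = 2 · 83.
Test 47^(166/q) mod 167 for each prime factor q of 166:
47^83 ≡ 1 (mod 167)  [q = 2: ≡ 1 ✗]
47^2 ≡ 38 (mod 167)  [q = 83: ≢ 1 ✓]
Since 47^83 ≡ 1, the order of 47 divides 83 < 166, so 47 is not a primitive root.

No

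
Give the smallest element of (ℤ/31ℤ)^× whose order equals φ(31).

3

φ(31) = 31 − 1 = 30 = 2 · 3 · 5.
g is a primitive root iff g^(30/q) ≢ 1 (mod 31) for each prime q ∈ {2, 3, 5}.
g = 2: 2^15 ≡ 1 — hits 1, so not a primitive root.
g = 3: 3^15 ≡ 30; 3^10 ≡ 25; 3^6 ≡ 16 — none is 1, so 3 is a primitive root.
So 3 is the smallest generator of (Z/31Z)^×.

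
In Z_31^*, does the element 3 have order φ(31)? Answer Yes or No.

Yes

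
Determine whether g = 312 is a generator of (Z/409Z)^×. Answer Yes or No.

φ(409) = 409 − 1 = 408 = 2^3 · 3 · 17.
It suffices to check that the order of 312 is not a proper divisor of 408: compute 312^(408/q) for q ∈ {2, 3, 17}.
312^204 ≡ 408 (mod 409)  [q = 2: ≢ 1 ✓]
312^136 ≡ 53 (mod 409)  [q = 3: ≢ 1 ✓]
312^24 ≡ 6 (mod 409)  [q = 17: ≢ 1 ✓]
All checks pass, so 312 has order 408 and is a primitive root modulo 409.

Yes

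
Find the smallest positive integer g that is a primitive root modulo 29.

2

φ(29) = 29 − 1 = 28 = 2^2 · 7.
g is a primitive root iff g^(28/q) ≢ 1 (mod 29) for each prime q ∈ {2, 7}.
g = 2: 2^14 ≡ 28; 2^4 ≡ 16 — none is 1, so 2 is a primitive root.
The smallest primitive root modulo 29 is 2.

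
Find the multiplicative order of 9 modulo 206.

By Lagrange's theorem, ord_206(9) divides φ(206) = φ(2)·φ(103) = 1·102 = 102 = 2 · 3 · 17.
Divisors of 102: 1, 2, 3, 6, 17, 34, 51, 102.
Compute 9^d (mod 206) for the divisors d until we hit 1:
9^1 ≡ 9 (mod 206)
9^2 ≡ 81 (mod 206)
9^3 ≡ 111 (mod 206)
9^6 ≡ 167 (mod 206)
9^17 ≡ 1 (mod 206) ✓
Hence ord(9) = 17.

17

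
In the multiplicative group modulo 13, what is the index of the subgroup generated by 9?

4

By Lagrange's theorem, ord_13(9) divides φ(13) = 13 − 1 = 12 = 2^2 · 3.
Divisors of 12: 1, 2, 3, 4, 6, 12.
Check 9^d mod 13 for each divisor in increasing order:
9^1 ≡ 9 (mod 13)
9^2 ≡ 3 (mod 13)
9^3 ≡ 1 (mod 13) ✓
So ord_13(9) = 3, hence |⟨9⟩| = 3.
[(Z/13Z)^× : ⟨9⟩] = 12/3 = 4.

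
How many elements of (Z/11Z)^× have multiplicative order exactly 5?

φ(11) = 11 − 1 = 10 = 2 · 5.
In a cyclic group of order 10, there are φ(d) elements of order d for each divisor d of 10, and zero for non-divisors.
5 | 10, and φ(5) = 5 − 1 = 4.

4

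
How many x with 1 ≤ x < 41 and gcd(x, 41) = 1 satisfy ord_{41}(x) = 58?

0

φ(41) = 41 − 1 = 40 = 2^3 · 5.
Since (Z/41Z)^× is cyclic of order 40, the number of elements of order d is φ(d) when d | 40 and 0 otherwise.
Since 58 ∤ 40, the count is 0.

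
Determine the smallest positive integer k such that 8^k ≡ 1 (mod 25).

20

Since 8 ∈ (Z/25Z)^×, its order divides φ(25) = φ(5^2) = 5·(5−1) = 20 = 2^2 · 5.
Divisors of 20: 1, 2, 4, 5, 10, 20.
Compute 8^d (mod 25) for the divisors d until we hit 1:
8^1 ≡ 8 (mod 25)
8^2 ≡ 14 (mod 25)
8^4 ≡ 21 (mod 25)
8^5 ≡ 18 (mod 25)
8^10 ≡ 24 (mod 25)
8^20 ≡ 1 (mod 25) ✓
So ord_25(8) = 20.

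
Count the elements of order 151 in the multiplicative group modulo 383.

0

φ(383) = 383 − 1 = 382 = 2 · 191.
Since (Z/383Z)^× is cyclic of order 382, the number of elements of order d is φ(d) when d | 382 and 0 otherwise.
Since 151 ∤ 382, the count is 0.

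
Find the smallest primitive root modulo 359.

7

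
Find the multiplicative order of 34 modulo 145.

Since 34 ∈ (Z/145Z)^×, its order divides φ(145) = φ(5·29) = (5−1)·(29−1) = 4·28 = 112 = 2^4 · 7.
Divisors of 112: 1, 2, 4, 7, 8, 14, 16, 28, 56, 112.
Evaluate successive powers at the divisors of 112:
34^1 ≡ 34 (mod 145)
34^2 ≡ 141 (mod 145)
34^4 ≡ 16 (mod 145)
34^7 ≡ 144 (mod 145)
34^8 ≡ 111 (mod 145)
34^14 ≡ 1 (mod 145) ✓
So ord_145(34) = 14.

14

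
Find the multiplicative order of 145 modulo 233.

ord(145) | φ(233) = 233 − 1 = 232 = 2^3 · 29.
Divisors of 232: 1, 2, 4, 8, 29, 58, 116, 232.
Test each divisor d:
145^1 ≡ 145 (mod 233)
145^2 ≡ 55 (mod 233)
145^4 ≡ 229 (mod 233)
145^8 ≡ 16 (mod 233)
145^29 ≡ 221 (mod 233)
145^58 ≡ 144 (mod 233)
145^116 ≡ 232 (mod 233)
145^232 ≡ 1 (mod 233) ✓
The smallest such exponent is 232, so the order of 145 is 232.

232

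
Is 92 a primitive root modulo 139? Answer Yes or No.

Yes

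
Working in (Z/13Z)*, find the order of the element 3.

3

ord(3) | φ(13) = 13 − 1 = 12 = 2^2 · 3.
Divisors of 12: 1, 2, 3, 4, 6, 12.
Compute 3^d (mod 13) for the divisors d until we hit 1:
3^1 ≡ 3
3^2 ≡ 9
3^3 ≡ 1
The smallest such exponent is 3, so the order of 3 is 3.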